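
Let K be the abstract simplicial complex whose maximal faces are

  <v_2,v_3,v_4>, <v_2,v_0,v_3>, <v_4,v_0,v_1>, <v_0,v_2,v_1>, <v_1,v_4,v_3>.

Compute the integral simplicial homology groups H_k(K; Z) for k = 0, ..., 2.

H_0 = Z,  H_1 = Z,  H_2 = 0.

Order the vertices as v_0 < v_1 < v_2 < v_3 < v_4. Listing each simplex with vertices in this order, K has dimension 2 with simplices:

  0-simplices (5): [v_0], [v_1], [v_2], [v_3], [v_4]
  1-simplices (10): [v_0,v_1], [v_0,v_2], [v_0,v_3], [v_0,v_4], [v_1,v_2], [v_1,v_3], [v_1,v_4], [v_2,v_3], [v_2,v_4], [v_3,v_4]
  2-simplices (5): [v_0,v_1,v_2], [v_0,v_1,v_4], [v_0,v_2,v_3], [v_1,v_3,v_4], [v_2,v_3,v_4]

Hence C_0 ≅ Z^5, C_1 ≅ Z^10, C_2 ≅ Z^5.

Boundary ∂_1: C_1 → C_0 sends each edge [p,q] (with p < q) to q − p. For instance
  ∂[v_0,v_4] = [v_4] − [v_0].
The resulting 5×10 matrix has rank 4, and its Smith normal form has invariant factors (1,1,1,1).

Boundary ∂_2: C_2 → C_1 maps a triangle to the signed sum of its edges. For instance
  ∂[v_0,v_2,v_3] = [v_2,v_3] − [v_0,v_3] + [v_0,v_2],
  ∂[v_1,v_3,v_4] = [v_3,v_4] − [v_1,v_4] + [v_1,v_3].
This gives a 10×5 integer matrix of rank 5; reducing to Smith normal form yields diagonal entries (1,1,1,1,1).

Computing H_k = (kernel of ∂_k) / (image of ∂_{k+1}):

  H_0: rank C_0 − rank ∂_1 = 5 − 4 = 1, and the invariant factors of ∂_1 are all 1, so H_0 ≅ Z.
  H_1: rank ker ∂_1 − rank ∂_2 = (10 − 4) − 5 = 1, and the invariant factors of ∂_2 are all 1, so H_1 ≅ Z.
  H_2: rank ker ∂_2 − rank ∂_3 = (5 − 5) − 0 = 0, and there is no ∂_3, so H_2 ≅ 0.

As a check, the Euler characteristic is 5 − 10 + 5 = 0, which agrees with 1 − 1 + 0 = 0.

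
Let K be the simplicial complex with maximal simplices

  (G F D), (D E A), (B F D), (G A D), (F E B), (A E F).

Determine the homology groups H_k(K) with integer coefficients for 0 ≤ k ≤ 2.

We work with the vertex ordering A < B < D < E < F < G. The simplices of K, each written with vertices in increasing order, are:

  0-simplices (6): A, B, D, E, F, G
  1-simplices (12): AD, AE, AF, AG, BD, BE, BF, DE, DF, DG, EF, FG
  2-simplices (6): ADE, ADG, AEF, BDF, BEF, DFG

so the chain groups are C_0 ≅ Z^6, C_1 ≅ Z^12, C_2 ≅ Z^6.

Boundary ∂_1: C_1 → C_0 is given by ∂[p,q] = [q] − [p]. For instance
  ∂DG = G − D.
The resulting 6×12 matrix has rank 5, and its Smith normal form has invariant factors (1,1,1,1,1).

The boundary map ∂_2: C_2 → C_1 sends each 2-simplex [p,q,r] to [q,r] − [p,r] + [p,q]. For instance
  ∂ADE = DE − AE + AD,
  ∂BDF = DF − BF + BD.
The resulting 12×6 matrix has rank 6, and its Smith normal form has invariant factors (1,1,1,1,1,1).

From H_k ≅ ker(∂_k) / im(∂_{k+1}) we obtain:

  H_0: rank C_0 − rank ∂_1 = 6 − 5 = 1, and the invariant factors of ∂_1 are all 1, so H_0 = Z.
  H_1: rank ker ∂_1 − rank ∂_2 = (12 − 5) − 6 = 1, and the invariant factors of ∂_2 are all 1, so H_1 = Z.
  H_2: rank ker ∂_2 − rank ∂_3 = (6 − 6) − 0 = 0, and there is no ∂_3, so H_2 = 0.

(K is a triangulation of the cylinder S^1 x I.)

H_0 ≅ Z,  H_1 ≅ Z,  H_2 = 0.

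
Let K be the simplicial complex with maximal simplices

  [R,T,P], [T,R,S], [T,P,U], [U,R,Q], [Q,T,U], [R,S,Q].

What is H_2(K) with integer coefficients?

We work with the vertex ordering P < Q < R < S < T < U. The simplices of K, each written with vertices in increasing order, are:

  0-simplices (6): P, Q, R, S, T, U
  1-simplices (12): PR, PT, PU, QR, QS, QT, QU, RS, RT, RU, ST, TU
  2-simplices (6): PRT, PTU, QRS, QRU, QTU, RST

giving chain groups C_0 ≅ Z^6, C_1 ≅ Z^12, C_2 ≅ Z^6.

Boundary ∂_1: C_1 → C_0 sends each edge [p,q] (with p < q) to q − p. For instance
  ∂PU = U − P.
The resulting 6×12 matrix has rank 5, and its Smith normal form has invariant factors (1,1,1,1,1).

∂_2: C_2 → C_1 maps a triangle to the signed sum of its edges. For instance
  ∂PTU = TU − PU + PT,
  ∂QRU = RU − QU + QR.
This gives a 12×6 integer matrix of rank 6; reducing to Smith normal form yields diagonal entries (1,1,1,1,1,1).

Computing H_k = (kernel of ∂_k) / (image of ∂_{k+1}):

  H_2: rank ker ∂_2 − rank ∂_3 = (6 − 6) − 0 = 0, and there is no ∂_3, so H_2 ≅ 0.

H_2 = 0.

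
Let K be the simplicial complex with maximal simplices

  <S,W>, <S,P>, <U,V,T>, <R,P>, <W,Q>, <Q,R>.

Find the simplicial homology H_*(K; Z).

Take the total order P < Q < R < S < T < U < V < W on the vertex set. Then K (dimension 2) consists of the simplices:

  0-simplices (8): P, Q, R, S, T, U, V, W
  1-simplices (8): PR, PS, QR, QW, SW, TU, TV, UV
  2-simplices (1): TUV

so the chain groups are C_0 ≅ Z^8, C_1 ≅ Z^8, C_2 ≅ Z^1.

∂_1: C_1 → C_0 is given by ∂[p,q] = [q] − [p]. For instance
  ∂TV = V − T.
The resulting 8×8 matrix has rank 6, and its Smith normal form has invariant factors (1,1,1,1,1,1).

Boundary ∂_2: C_2 → C_1 maps a triangle to the signed sum of its edges. For instance
  ∂TUV = UV − TV + TU.
The 8×1 boundary matrix has rank 1 and Smith normal form diag(1).

From H_k ≅ ker(∂_k) / im(∂_{k+1}) we obtain:

  H_0: rank C_0 − rank ∂_1 = 8 − 6 = 2, and the invariant factors of ∂_1 are all 1, so H_0 ≅ Z^2.
  H_1: rank ker ∂_1 − rank ∂_2 = (8 − 6) − 1 = 1, and the invariant factors of ∂_2 are all 1, so H_1 ≅ Z.
  H_2: rank ker ∂_2 − rank ∂_3 = (1 − 1) − 0 = 0, and there is no ∂_3, so H_2 ≅ 0.

(K is a triangulation of the disjoint union of the 2-simplex and the circle S^1.)

H_0 ≅ Z^2,  H_1 ≅ Z,  H_2 = 0.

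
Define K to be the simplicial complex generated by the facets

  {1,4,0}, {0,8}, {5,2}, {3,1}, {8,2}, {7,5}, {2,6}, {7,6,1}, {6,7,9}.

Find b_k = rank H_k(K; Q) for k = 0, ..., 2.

b_0 = 1, b_1 = 2, b_2 = 0.

Fix the vertex order 0 < 1 < 2 < 3 < 4 < 5 < 6 < 7 < 8 < 9 and write every simplex with vertices in increasing order. Then dim K = 2 and the simplices of K are:

  0-simplices (10): [0], [1], [2], [3], [4], [5], [6], [7], [8], [9]
  1-simplices (14): [0,1], [0,4], [0,8], [1,3], [1,4], [1,6], [1,7], [2,5], [2,6], [2,8], [5,7], [6,7], [6,9], [7,9]
  2-simplices (3): [0,1,4], [1,6,7], [6,7,9]

Hence C_0 ≅ Z^10, C_1 ≅ Z^14, C_2 ≅ Z^3.

∂_1: C_1 → C_0 sends each edge [p,q] (with p < q) to q − p. For instance
  ∂[0,8] = [8] − [0].
This gives a 10×14 integer matrix of rank 9; reducing to Smith normal form yields diagonal entries (1,1,1,1,1,1,1,1,1).

∂_2: C_2 → C_1 sends each 2-simplex [p,q,r] to [q,r] − [p,r] + [p,q]. For instance
  ∂[0,1,4] = [1,4] − [0,4] + [0,1],
  ∂[6,7,9] = [7,9] − [6,9] + [6,7].
The resulting 14×3 matrix has rank 3, and its Smith normal form has invariant factors (1,1,1).

Now H_k = ker ∂_k / im ∂_{k+1}, so:

  H_0: rank C_0 − rank ∂_1 = 10 − 9 = 1, and the invariant factors of ∂_1 are all 1, so H_0 = Z.
  H_1: rank ker ∂_1 − rank ∂_2 = (14 − 9) − 3 = 2, and the invariant factors of ∂_2 are all 1, so H_1 = Z^2.
  H_2: rank ker ∂_2 − rank ∂_3 = (3 − 3) − 0 = 0, and there is no ∂_3, so H_2 = 0.

Hence the Betti numbers are b_0 = 1, b_1 = 2, b_2 = 0.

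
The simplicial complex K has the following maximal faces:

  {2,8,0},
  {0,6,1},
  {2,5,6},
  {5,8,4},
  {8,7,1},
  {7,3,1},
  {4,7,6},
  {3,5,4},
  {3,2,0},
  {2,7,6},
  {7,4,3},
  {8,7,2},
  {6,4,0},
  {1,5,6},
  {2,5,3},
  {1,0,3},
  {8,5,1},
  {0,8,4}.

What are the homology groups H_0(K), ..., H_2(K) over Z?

H_0 ≅ Z,  H_1 ≅ Z^2,  H_2 ≅ Z.

Fix the vertex order 0 < 1 < 2 < 3 < 4 < 5 < 6 < 7 < 8 and write every simplex with vertices in increasing order. Then dim K = 2 and the simplices of K are:

  0-simplices (9): [0], [1], [2], [3], [4], [5], [6], [7], [8]
  1-simplices (27): (27 of them)
  2-simplices (18): [0,1,3], [0,1,6], [0,2,3], [0,2,8], [0,4,6], [0,4,8], [1,3,7], [1,5,6], [1,5,8], [1,7,8], [2,3,5], [2,5,6], [2,6,7], [2,7,8], [3,4,5], [3,4,7], [4,5,8], [4,6,7]

giving chain groups C_0 ≅ Z^9, C_1 ≅ Z^27, C_2 ≅ Z^18.

∂_1: C_1 → C_0 maps an edge to its endpoints' difference, ∂[p,q] = q − p.
The resulting 9×27 matrix has rank 8, and its Smith normal form has invariant factors (1,1,1,1,1,1,1,1).

Boundary ∂_2: C_2 → C_1 maps a triangle to the signed sum of its edges. For instance
  ∂[4,6,7] = [6,7] − [4,7] + [4,6],
  ∂[1,7,8] = [7,8] − [1,8] + [1,7].
This gives a 27×18 integer matrix of rank 17; reducing to Smith normal form yields diagonal entries (1,1,1,1,1,1,1,1,1,1,1,1,1,1,1,1,1).

Reading off H_k = ker ∂_k / im ∂_{k+1}:

  H_0: rank C_0 − rank ∂_1 = 9 − 8 = 1, and the invariant factors of ∂_1 are all 1, so H_0 = Z.
  H_1: rank ker ∂_1 − rank ∂_2 = (27 − 8) − 17 = 2, and the invariant factors of ∂_2 are all 1, so H_1 = Z^2.
  H_2: rank ker ∂_2 − rank ∂_3 = (18 − 17) − 0 = 1, and there is no ∂_3, so H_2 = Z.

(K is a triangulation of the torus T^2.)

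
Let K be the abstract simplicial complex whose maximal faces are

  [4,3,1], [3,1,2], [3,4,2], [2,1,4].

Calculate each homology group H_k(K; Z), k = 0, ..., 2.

Take the total order 1 < 2 < 3 < 4 on the vertex set. Then K (dimension 2) consists of the simplices:

  0-simplices (4): [1], [2], [3], [4]
  1-simplices (6): [1,2], [1,3], [1,4], [2,3], [2,4], [3,4]
  2-simplices (4): [1,2,3], [1,2,4], [1,3,4], [2,3,4]

giving chain groups C_0 ≅ Z^4, C_1 ≅ Z^6, C_2 ≅ Z^4.

∂_1: C_1 → C_0 sends each edge [p,q] (with p < q) to q − p. For instance
  ∂[3,4] = [4] − [3].
As a 4×6 matrix over Z this has rank 3, with invariant factors (1,1,1).

Boundary ∂_2: C_2 → C_1 acts by ∂[p,q,r] = [q,r] − [p,r] + [p,q]. For instance
  ∂[2,3,4] = [3,4] − [2,4] + [2,3],
  ∂[1,2,3] = [2,3] − [1,3] + [1,2].
As a 6×4 matrix over Z this has rank 3, with invariant factors (1,1,1).

Computing H_k = (kernel of ∂_k) / (image of ∂_{k+1}):

  H_0: rank C_0 − rank ∂_1 = 4 − 3 = 1, and the invariant factors of ∂_1 are all 1, so H_0 = Z.
  H_1: rank ker ∂_1 − rank ∂_2 = (6 − 3) − 3 = 0, and the invariant factors of ∂_2 are all 1, so H_1 = 0.
  H_2: rank ker ∂_2 − rank ∂_3 = (4 − 3) − 0 = 1, and there is no ∂_3, so H_2 = Z.

(K is a triangulation of the 2-sphere S^2.)

H_0 = Z,  H_1 = 0,  H_2 = Z.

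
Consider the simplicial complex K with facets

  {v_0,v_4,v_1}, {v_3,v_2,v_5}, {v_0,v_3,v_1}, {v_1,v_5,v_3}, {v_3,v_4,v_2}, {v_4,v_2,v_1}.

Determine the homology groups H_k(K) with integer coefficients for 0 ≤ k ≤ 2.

H_0 ≅ Z,  H_1 ≅ Z,  H_2 = 0.

Fix the vertex order v_0 < v_1 < v_2 < v_3 < v_4 < v_5 and write every simplex with vertices in increasing order. Then dim K = 2 and the simplices of K are:

  0-simplices (6): [v_0], [v_1], [v_2], [v_3], [v_4], [v_5]
  1-simplices (12): [v_0,v_1], [v_0,v_3], [v_0,v_4], [v_1,v_2], [v_1,v_3], [v_1,v_4], [v_1,v_5], [v_2,v_3], [v_2,v_4], [v_2,v_5], [v_3,v_4], [v_3,v_5]
  2-simplices (6): [v_0,v_1,v_3], [v_0,v_1,v_4], [v_1,v_2,v_4], [v_1,v_3,v_5], [v_2,v_3,v_4], [v_2,v_3,v_5]

giving chain groups C_0 ≅ Z^6, C_1 ≅ Z^12, C_2 ≅ Z^6.

Boundary ∂_1: C_1 → C_0 maps an edge to its endpoints' difference, ∂[p,q] = q − p.
This gives a 6×12 integer matrix of rank 5; reducing to Smith normal form yields diagonal entries (1,1,1,1,1).

Boundary ∂_2: C_2 → C_1 maps a triangle to the signed sum of its edges. For instance
  ∂[v_2,v_3,v_5] = [v_3,v_5] − [v_2,v_5] + [v_2,v_3],
  ∂[v_2,v_3,v_4] = [v_3,v_4] − [v_2,v_4] + [v_2,v_3].
This gives a 12×6 integer matrix of rank 6; reducing to Smith normal form yields diagonal entries (1,1,1,1,1,1).

Reading off H_k = ker ∂_k / im ∂_{k+1}:

  H_0: rank C_0 − rank ∂_1 = 6 − 5 = 1, and the invariant factors of ∂_1 are all 1, so H_0 = Z.
  H_1: rank ker ∂_1 − rank ∂_2 = (12 − 5) − 6 = 1, and the invariant factors of ∂_2 are all 1, so H_1 = Z.
  H_2: rank ker ∂_2 − rank ∂_3 = (6 − 6) − 0 = 0, and there is no ∂_3, so H_2 = 0.

As a check, the Euler characteristic is 6 − 12 + 6 = 0, which agrees with 1 − 1 + 0 = 0.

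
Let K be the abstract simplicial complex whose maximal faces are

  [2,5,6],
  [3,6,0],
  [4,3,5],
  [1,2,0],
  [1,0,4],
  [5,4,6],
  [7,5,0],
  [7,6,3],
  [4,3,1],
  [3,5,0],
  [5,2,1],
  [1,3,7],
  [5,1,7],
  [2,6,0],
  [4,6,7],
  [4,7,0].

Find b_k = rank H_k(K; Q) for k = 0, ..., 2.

K has 8 vertices, 24 edges, 16 triangles.
rank ∂_0 = 0, rank ∂_1 = 7 ⇒ b_0 = 8 − 0 − 7 = 1; all invariant factors of ∂_1 are 1 so no torsion. So H_0 ≅ Z.
rank ∂_1 = 7, rank ∂_2 = 15 ⇒ b_1 = 24 − 7 − 15 = 2; all invariant factors of ∂_2 are 1 so no torsion. So H_1 ≅ Z^2.
rank ∂_2 = 15, rank ∂_3 = 0 ⇒ b_2 = 16 − 15 − 0 = 1. So H_2 ≅ Z.

b_0 = 1, b_1 = 2, b_2 = 1.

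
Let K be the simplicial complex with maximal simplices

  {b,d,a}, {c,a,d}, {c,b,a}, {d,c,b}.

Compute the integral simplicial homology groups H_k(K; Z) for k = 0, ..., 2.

H_0 ≅ Z,  H_1 = 0,  H_2 ≅ Z.

Fix the vertex order a < b < c < d and write every simplex with vertices in increasing order. Then dim K = 2 and the simplices of K are:

  0-simplices (4): a, b, c, d
  1-simplices (6): ab, ac, ad, bc, bd, cd
  2-simplices (4): abc, abd, acd, bcd

Hence C_0 ≅ Z^4, C_1 ≅ Z^6, C_2 ≅ Z^4.

∂_1: C_1 → C_0 maps an edge to its endpoints' difference, ∂[p,q] = q − p. For instance
  ∂ab = b − a.
The resulting 4×6 matrix has rank 3, and its Smith normal form has invariant factors (1,1,1).

Boundary ∂_2: C_2 → C_1 acts by ∂[p,q,r] = [q,r] − [p,r] + [p,q]. For instance
  ∂abc = bc − ac + ab,
  ∂abd = bd − ad + ab.
The 6×4 boundary matrix has rank 3 and Smith normal form diag(1,1,1).

Computing H_k = (kernel of ∂_k) / (image of ∂_{k+1}):

  H_0: rank C_0 − rank ∂_1 = 4 − 3 = 1, and the invariant factors of ∂_1 are all 1, so H_0 ≅ Z.
  H_1: rank ker ∂_1 − rank ∂_2 = (6 − 3) − 3 = 0, and the invariant factors of ∂_2 are all 1, so H_1 ≅ 0.
  H_2: rank ker ∂_2 − rank ∂_3 = (4 − 3) − 0 = 1, and there is no ∂_3, so H_2 ≅ Z.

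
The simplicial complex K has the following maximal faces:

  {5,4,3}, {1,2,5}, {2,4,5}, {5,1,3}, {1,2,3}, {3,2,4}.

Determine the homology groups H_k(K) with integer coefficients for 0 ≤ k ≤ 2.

K has 5 vertices, 9 edges, 6 triangles.
rank ∂_0 = 0, rank ∂_1 = 4 ⇒ b_0 = 5 − 0 − 4 = 1; all invariant factors of ∂_1 are 1 so no torsion. So H_0 = Z.
rank ∂_1 = 4, rank ∂_2 = 5 ⇒ b_1 = 9 − 4 − 5 = 0; all invariant factors of ∂_2 are 1 so no torsion. So H_1 = 0.
rank ∂_2 = 5, rank ∂_3 = 0 ⇒ b_2 = 6 − 5 − 0 = 1. So H_2 = Z.

H_0 ≅ Z,  H_1 = 0,  H_2 ≅ Z.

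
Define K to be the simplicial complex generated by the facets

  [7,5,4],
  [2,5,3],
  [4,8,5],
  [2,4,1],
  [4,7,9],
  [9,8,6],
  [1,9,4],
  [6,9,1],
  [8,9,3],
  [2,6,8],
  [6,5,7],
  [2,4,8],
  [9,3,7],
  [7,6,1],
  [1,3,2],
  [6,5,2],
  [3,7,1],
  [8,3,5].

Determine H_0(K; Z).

H_0 = Z.

Order the vertices as 1 < 2 < 3 < 4 < 5 < 6 < 7 < 8 < 9. Listing each simplex with vertices in this order, K has dimension 2 with simplices:

  0-simplices (9): [1], [2], [3], [4], [5], [6], [7], [8], [9]
  1-simplices (27): (27 of them)
  2-simplices (18): [1,2,3], [1,2,4], [1,3,7], [1,4,9], [1,6,7], [1,6,9], [2,3,5], [2,4,8], [2,5,6], [2,6,8], [3,5,8], [3,7,9], [3,8,9], [4,5,7], [4,5,8], [4,7,9], [5,6,7], [6,8,9]

giving chain groups C_0 ≅ Z^9, C_1 ≅ Z^27, C_2 ≅ Z^18.

The boundary map ∂_1: C_1 → C_0 maps an edge to its endpoints' difference, ∂[p,q] = q − p.
As a 9×27 matrix over Z this has rank 8, with invariant factors (1,1,1,1,1,1,1,1).

∂_2: C_2 → C_1 sends each 2-simplex [p,q,r] to [q,r] − [p,r] + [p,q]. For instance
  ∂[3,7,9] = [7,9] − [3,9] + [3,7],
  ∂[3,5,8] = [5,8] − [3,8] + [3,5].
The resulting 27×18 matrix has rank 18, and its Smith normal form has invariant factors (1,1,1,1,1,1,1,1,1,1,1,1,1,1,1,1,1,2).

From H_k ≅ ker(∂_k) / im(∂_{k+1}) we obtain:

  H_0: rank C_0 − rank ∂_1 = 9 − 8 = 1, and the invariant factors of ∂_1 are all 1, so H_0 = Z.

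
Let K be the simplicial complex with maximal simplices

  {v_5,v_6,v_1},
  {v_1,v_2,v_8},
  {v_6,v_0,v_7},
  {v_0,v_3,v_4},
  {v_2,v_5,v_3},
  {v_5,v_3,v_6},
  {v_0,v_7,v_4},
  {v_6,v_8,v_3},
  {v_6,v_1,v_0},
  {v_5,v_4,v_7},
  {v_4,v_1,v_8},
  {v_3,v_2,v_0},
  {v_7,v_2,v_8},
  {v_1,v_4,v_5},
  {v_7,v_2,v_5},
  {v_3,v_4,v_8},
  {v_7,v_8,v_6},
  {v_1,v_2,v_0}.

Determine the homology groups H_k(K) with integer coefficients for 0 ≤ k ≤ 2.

H_0 = Z,  H_1 = Z^2,  H_2 = Z.

K has 9 vertices, 27 edges, 18 triangles.
rank ∂_0 = 0, rank ∂_1 = 8 ⇒ b_0 = 9 − 0 − 8 = 1; all invariant factors of ∂_1 are 1 so no torsion. So H_0 ≅ Z.
rank ∂_1 = 8, rank ∂_2 = 17 ⇒ b_1 = 27 − 8 − 17 = 2; all invariant factors of ∂_2 are 1 so no torsion. So H_1 ≅ Z^2.
rank ∂_2 = 17, rank ∂_3 = 0 ⇒ b_2 = 18 − 17 − 0 = 1. So H_2 ≅ Z.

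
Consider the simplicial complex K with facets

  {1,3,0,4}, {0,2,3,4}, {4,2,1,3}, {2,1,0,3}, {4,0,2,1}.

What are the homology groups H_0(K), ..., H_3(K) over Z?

H_0 = Z,  H_1 = 0,  H_2 = 0,  H_3 = Z.

Order the vertices as 0 < 1 < 2 < 3 < 4. Listing each simplex with vertices in this order, K has dimension 3 with simplices:

  0-simplices (5): [0], [1], [2], [3], [4]
  1-simplices (10): [0,1], [0,2], [0,3], [0,4], [1,2], [1,3], [1,4], [2,3], [2,4], [3,4]
  2-simplices (10): [0,1,2], [0,1,3], [0,1,4], [0,2,3], [0,2,4], [0,3,4], [1,2,3], [1,2,4], [1,3,4], [2,3,4]
  3-simplices (5): [0,1,2,3], [0,1,2,4], [0,1,3,4], [0,2,3,4], [1,2,3,4]

Hence C_0 ≅ Z^5, C_1 ≅ Z^10, C_2 ≅ Z^10, C_3 ≅ Z^5.

The boundary map ∂_1: C_1 → C_0 sends each edge [p,q] (with p < q) to q − p. For instance
  ∂[0,4] = [4] − [0].
The 5×10 boundary matrix has rank 4 and Smith normal form diag(1,1,1,1).

Boundary ∂_2: C_2 → C_1 sends each 2-simplex [p,q,r] to [q,r] − [p,r] + [p,q]. For instance
  ∂[0,1,3] = [1,3] − [0,3] + [0,1],
  ∂[0,3,4] = [3,4] − [0,4] + [0,3].
The resulting 10×10 matrix has rank 6, and its Smith normal form has invariant factors (1,1,1,1,1,1).

∂_3: C_3 → C_2 sends each 3-simplex σ to the alternating sum Σ_i (−1)^i (σ with its i-th vertex removed). For instance
  ∂[1,2,3,4] = [2,3,4] − [1,3,4] + [1,2,4] − [1,2,3],
  ∂[0,2,3,4] = [2,3,4] − [0,3,4] + [0,2,4] − [0,2,3].
The resulting 10×5 matrix has rank 4, and its Smith normal form has invariant factors (1,1,1,1).

Reading off H_k = ker ∂_k / im ∂_{k+1}:

  H_0: rank C_0 − rank ∂_1 = 5 − 4 = 1, and the invariant factors of ∂_1 are all 1, so H_0 ≅ Z.
  H_1: rank ker ∂_1 − rank ∂_2 = (10 − 4) − 6 = 0, and the invariant factors of ∂_2 are all 1, so H_1 ≅ 0.
  H_2: rank ker ∂_2 − rank ∂_3 = (10 − 6) − 4 = 0, and the invariant factors of ∂_3 are all 1, so H_2 ≅ 0.
  H_3: rank ker ∂_3 − rank ∂_4 = (5 − 4) − 0 = 1, and there is no ∂_4, so H_3 ≅ Z.

As a check, the Euler characteristic is 5 − 10 + 10 − 5 = 0, which agrees with 1 − 0 + 0 − 1 = 0.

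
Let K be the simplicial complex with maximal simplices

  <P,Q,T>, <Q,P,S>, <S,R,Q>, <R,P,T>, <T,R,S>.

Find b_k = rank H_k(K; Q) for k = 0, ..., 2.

Take the total order P < Q < R < S < T on the vertex set. Then K (dimension 2) consists of the simplices:

  0-simplices (5): P, Q, R, S, T
  1-simplices (10): PQ, PR, PS, PT, QR, QS, QT, RS, RT, ST
  2-simplices (5): PQS, PQT, PRT, QRS, RST

so the chain groups are C_0 ≅ Z^5, C_1 ≅ Z^10, C_2 ≅ Z^5.

The boundary map ∂_1: C_1 → C_0 sends each edge [p,q] (with p < q) to q − p.
The 5×10 boundary matrix has rank 4 and Smith normal form diag(1,1,1,1).

∂_2: C_2 → C_1 acts by ∂[p,q,r] = [q,r] − [p,r] + [p,q]. For instance
  ∂RST = ST − RT + RS,
  ∂QRS = RS − QS + QR.
The resulting 10×5 matrix has rank 5, and its Smith normal form has invariant factors (1,1,1,1,1).

Now H_k = ker ∂_k / im ∂_{k+1}, so:

  H_0: rank C_0 − rank ∂_1 = 5 − 4 = 1, and the invariant factors of ∂_1 are all 1, so H_0 = Z.
  H_1: rank ker ∂_1 − rank ∂_2 = (10 − 4) − 5 = 1, and the invariant factors of ∂_2 are all 1, so H_1 = Z.
  H_2: rank ker ∂_2 − rank ∂_3 = (5 − 5) − 0 = 0, and there is no ∂_3, so H_2 = 0.

(K is a triangulation of the Möbius band.)

Hence the Betti numbers are b_0 = 1, b_1 = 1, b_2 = 0.

b_0 = 1, b_1 = 1, b_2 = 0.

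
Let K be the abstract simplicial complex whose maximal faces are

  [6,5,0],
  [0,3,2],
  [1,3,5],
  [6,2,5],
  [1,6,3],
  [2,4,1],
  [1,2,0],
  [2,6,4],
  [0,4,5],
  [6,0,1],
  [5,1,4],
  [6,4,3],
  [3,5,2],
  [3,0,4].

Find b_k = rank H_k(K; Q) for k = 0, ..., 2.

b_0 = 1, b_1 = 2, b_2 = 1.

Take the total order 0 < 1 < 2 < 3 < 4 < 5 < 6 on the vertex set. Then K (dimension 2) consists of the simplices:

  0-simplices (7): [0], [1], [2], [3], [4], [5], [6]
  1-simplices (21): [0,1], [0,2], [0,3], [0,4], [0,5], [0,6], [1,2], [1,3], [1,4], [1,5], [1,6], [2,3], [2,4], [2,5], [2,6], [3,4], [3,5], [3,6], [4,5], [4,6], [5,6]
  2-simplices (14): [0,1,2], [0,1,6], [0,2,3], [0,3,4], [0,4,5], [0,5,6], [1,2,4], [1,3,5], [1,3,6], [1,4,5], [2,3,5], [2,4,6], [2,5,6], [3,4,6]

so the chain groups are C_0 ≅ Z^7, C_1 ≅ Z^21, C_2 ≅ Z^14.

Boundary ∂_1: C_1 → C_0 is given by ∂[p,q] = [q] − [p].
The resulting 7×21 matrix has rank 6, and its Smith normal form has invariant factors (1,1,1,1,1,1).

Boundary ∂_2: C_2 → C_1 maps a triangle to the signed sum of its edges. For instance
  ∂[0,1,2] = [1,2] − [0,2] + [0,1],
  ∂[0,5,6] = [5,6] − [0,6] + [0,5].
As a 21×14 matrix over Z this has rank 13, with invariant factors (1,1,1,1,1,1,1,1,1,1,1,1,1).

Now H_k = ker ∂_k / im ∂_{k+1}, so:

  H_0: rank C_0 − rank ∂_1 = 7 − 6 = 1, and the invariant factors of ∂_1 are all 1, so H_0 ≅ Z.
  H_1: rank ker ∂_1 − rank ∂_2 = (21 − 6) − 13 = 2, and the invariant factors of ∂_2 are all 1, so H_1 ≅ Z^2.
  H_2: rank ker ∂_2 − rank ∂_3 = (14 − 13) − 0 = 1, and there is no ∂_3, so H_2 ≅ Z.

(K is a triangulation of the torus T^2.)

Hence the Betti numbers are b_0 = 1, b_1 = 2, b_2 = 1.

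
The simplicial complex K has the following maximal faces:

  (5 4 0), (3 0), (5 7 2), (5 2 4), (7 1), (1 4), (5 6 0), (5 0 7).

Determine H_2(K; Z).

Fix the vertex order 0 < 1 < 2 < 3 < 4 < 5 < 6 < 7 and write every simplex with vertices in increasing order. Then dim K = 2 and the simplices of K are:

  0-simplices (8): [0], [1], [2], [3], [4], [5], [6], [7]
  1-simplices (13): [0,3], [0,4], [0,5], [0,6], [0,7], [1,4], [1,7], [2,4], [2,5], [2,7], [4,5], [5,6], [5,7]
  2-simplices (5): [0,4,5], [0,5,6], [0,5,7], [2,4,5], [2,5,7]

so the chain groups are C_0 ≅ Z^8, C_1 ≅ Z^13, C_2 ≅ Z^5.

The boundary map ∂_1: C_1 → C_0 is given by ∂[p,q] = [q] − [p].
The resulting 8×13 matrix has rank 7, and its Smith normal form has invariant factors (1,1,1,1,1,1,1).

Boundary ∂_2: C_2 → C_1 sends each 2-simplex [p,q,r] to [q,r] − [p,r] + [p,q]. For instance
  ∂[2,4,5] = [4,5] − [2,5] + [2,4],
  ∂[0,4,5] = [4,5] − [0,5] + [0,4].
This gives a 13×5 integer matrix of rank 5; reducing to Smith normal form yields diagonal entries (1,1,1,1,1).

Computing H_k = (kernel of ∂_k) / (image of ∂_{k+1}):

  H_2: rank ker ∂_2 − rank ∂_3 = (5 − 5) − 0 = 0, and there is no ∂_3, so H_2 = 0.

H_2 = 0.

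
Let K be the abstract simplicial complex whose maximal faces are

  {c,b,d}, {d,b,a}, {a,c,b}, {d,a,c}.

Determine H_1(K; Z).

H_1 = 0.

Fix the vertex order a < b < c < d and write every simplex with vertices in increasing order. Then dim K = 2 and the simplices of K are:

  0-simplices (4): a, b, c, d
  1-simplices (6): ab, ac, ad, bc, bd, cd
  2-simplices (4): abc, abd, acd, bcd

Hence C_0 ≅ Z^4, C_1 ≅ Z^6, C_2 ≅ Z^4.

∂_1: C_1 → C_0 maps an edge to its endpoints' difference, ∂[p,q] = q − p. For instance
  ∂ac = c − a.
As a 4×6 matrix over Z this has rank 3, with invariant factors (1,1,1).

∂_2: C_2 → C_1 maps a triangle to the signed sum of its edges. For instance
  ∂bcd = cd − bd + bc,
  ∂abc = bc − ac + ab.
The resulting 6×4 matrix has rank 3, and its Smith normal form has invariant factors (1,1,1).

Reading off H_k = ker ∂_k / im ∂_{k+1}:

  H_1: rank ker ∂_1 − rank ∂_2 = (6 − 3) − 3 = 0, and the invariant factors of ∂_2 are all 1, so H_1 ≅ 0.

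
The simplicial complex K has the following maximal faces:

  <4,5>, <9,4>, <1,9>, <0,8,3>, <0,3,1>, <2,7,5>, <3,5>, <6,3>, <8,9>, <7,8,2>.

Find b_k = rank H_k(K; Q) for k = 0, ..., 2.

b_0 = 1, b_1 = 3, b_2 = 0.

Take the total order 0 < 1 < 2 < 3 < 4 < 5 < 6 < 7 < 8 < 9 on the vertex set. Then K (dimension 2) consists of the simplices:

  0-simplices (10): [0], [1], [2], [3], [4], [5], [6], [7], [8], [9]
  1-simplices (16): [0,1], [0,3], [0,8], [1,3], [1,9], [2,5], [2,7], [2,8], [3,5], [3,6], [3,8], [4,5], [4,9], [5,7], [7,8], [8,9]
  2-simplices (4): [0,1,3], [0,3,8], [2,5,7], [2,7,8]

so the chain groups are C_0 ≅ Z^10, C_1 ≅ Z^16, C_2 ≅ Z^4.

The boundary map ∂_1: C_1 → C_0 maps an edge to its endpoints' difference, ∂[p,q] = q − p.
The resulting 10×16 matrix has rank 9, and its Smith normal form has invariant factors (1,1,1,1,1,1,1,1,1).

The boundary map ∂_2: C_2 → C_1 maps a triangle to the signed sum of its edges. For instance
  ∂[0,3,8] = [3,8] − [0,8] + [0,3],
  ∂[2,7,8] = [7,8] − [2,8] + [2,7].
As a 16×4 matrix over Z this has rank 4, with invariant factors (1,1,1,1).

Now H_k = ker ∂_k / im ∂_{k+1}, so:

  H_0: rank C_0 − rank ∂_1 = 10 − 9 = 1, and the invariant factors of ∂_1 are all 1, so H_0 ≅ Z.
  H_1: rank ker ∂_1 − rank ∂_2 = (16 − 9) − 4 = 3, and the invariant factors of ∂_2 are all 1, so H_1 ≅ Z^3.
  H_2: rank ker ∂_2 − rank ∂_3 = (4 − 4) − 0 = 0, and there is no ∂_3, so H_2 ≅ 0.

As a check, the Euler characteristic is 10 − 16 + 4 = -2, which agrees with 1 − 3 + 0 = -2.

Hence the Betti numbers are b_0 = 1, b_1 = 3, b_2 = 0.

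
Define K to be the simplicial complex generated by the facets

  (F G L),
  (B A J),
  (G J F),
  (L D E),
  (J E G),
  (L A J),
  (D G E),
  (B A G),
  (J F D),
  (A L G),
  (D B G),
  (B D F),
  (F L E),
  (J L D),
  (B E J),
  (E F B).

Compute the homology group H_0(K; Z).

Order the vertices as A < B < D < E < F < G < J < L. Listing each simplex with vertices in this order, K has dimension 2 with simplices:

  0-simplices (8): A, B, D, E, F, G, J, L
  1-simplices (24): AB, AG, AJ, AL, BD, BE, BF, BG, BJ, DE, DF, DG, DJ, DL, EF, EG, EJ, EL, FG, FJ, FL, GJ, GL, JL
  2-simplices (16): ABG, ABJ, AGL, AJL, BDF, BDG, BEF, BEJ, DEG, DEL, DFJ, DJL, EFL, EGJ, FGJ, FGL

Hence C_0 ≅ Z^8, C_1 ≅ Z^24, C_2 ≅ Z^16.

The boundary map ∂_1: C_1 → C_0 sends each edge [p,q] (with p < q) to q − p.
The 8×24 boundary matrix has rank 7 and Smith normal form diag(1,1,1,1,1,1,1).

Boundary ∂_2: C_2 → C_1 sends each 2-simplex [p,q,r] to [q,r] − [p,r] + [p,q]. For instance
  ∂BDF = DF − BF + BD,
  ∂EFL = FL − EL + EF.
The resulting 24×16 matrix has rank 15, and its Smith normal form has invariant factors (1,1,1,1,1,1,1,1,1,1,1,1,1,1,1).

Reading off H_k = ker ∂_k / im ∂_{k+1}:

  H_0: rank C_0 − rank ∂_1 = 8 − 7 = 1, and the invariant factors of ∂_1 are all 1, so H_0 ≅ Z.

H_0 = Z.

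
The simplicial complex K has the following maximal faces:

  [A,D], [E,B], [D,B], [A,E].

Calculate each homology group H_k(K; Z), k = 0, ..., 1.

Fix the vertex order A < B < D < E and write every simplex with vertices in increasing order. Then dim K = 1 and the simplices of K are:

  0-simplices (4): A, B, D, E
  1-simplices (4): AD, AE, BD, BE

giving chain groups C_0 ≅ Z^4, C_1 ≅ Z^4.

The boundary map ∂_1: C_1 → C_0 sends each edge [p,q] (with p < q) to q − p. For instance
  ∂AE = E − A.
The resulting 4×4 matrix has rank 3, and its Smith normal form has invariant factors (1,1,1).

Computing H_k = (kernel of ∂_k) / (image of ∂_{k+1}):

  H_0: rank C_0 − rank ∂_1 = 4 − 3 = 1, and the invariant factors of ∂_1 are all 1, so H_0 ≅ Z.
  H_1: rank ker ∂_1 − rank ∂_2 = (4 − 3) − 0 = 1, and there is no ∂_2, so H_1 ≅ Z.

H_0 ≅ Z,  H_1 ≅ Z.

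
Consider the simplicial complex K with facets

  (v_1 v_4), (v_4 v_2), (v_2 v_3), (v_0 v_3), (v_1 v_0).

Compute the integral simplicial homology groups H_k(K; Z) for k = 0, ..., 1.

H_0 ≅ Z,  H_1 ≅ Z.

Order the vertices as v_0 < v_1 < v_2 < v_3 < v_4. Listing each simplex with vertices in this order, K has dimension 1 with simplices:

  0-simplices (5): [v_0], [v_1], [v_2], [v_3], [v_4]
  1-simplices (5): [v_0,v_1], [v_0,v_3], [v_1,v_4], [v_2,v_3], [v_2,v_4]

so the chain groups are C_0 ≅ Z^5, C_1 ≅ Z^5.

The boundary map ∂_1: C_1 → C_0 sends each edge [p,q] (with p < q) to q − p. For instance
  ∂[v_2,v_3] = [v_3] − [v_2].
As a 5×5 matrix over Z this has rank 4, with invariant factors (1,1,1,1).

Reading off H_k = ker ∂_k / im ∂_{k+1}:

  H_0: rank C_0 − rank ∂_1 = 5 − 4 = 1, and the invariant factors of ∂_1 are all 1, so H_0 ≅ Z.
  H_1: rank ker ∂_1 − rank ∂_2 = (5 − 4) − 0 = 1, and there is no ∂_2, so H_1 ≅ Z.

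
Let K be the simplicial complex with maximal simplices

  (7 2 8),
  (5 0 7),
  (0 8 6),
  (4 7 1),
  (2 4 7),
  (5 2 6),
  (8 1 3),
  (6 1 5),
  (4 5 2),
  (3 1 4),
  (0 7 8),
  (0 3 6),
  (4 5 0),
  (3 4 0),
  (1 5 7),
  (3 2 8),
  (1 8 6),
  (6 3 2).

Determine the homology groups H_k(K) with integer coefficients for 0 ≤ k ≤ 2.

H_0 ≅ Z,  H_1 ≅ Z ⊕ Z/2,  H_2 = 0.

Fix the vertex order 0 < 1 < 2 < 3 < 4 < 5 < 6 < 7 < 8 and write every simplex with vertices in increasing order. Then dim K = 2 and the simplices of K are:

  0-simplices (9): [0], [1], [2], [3], [4], [5], [6], [7], [8]
  1-simplices (27): (27 of them)
  2-simplices (18): [0,3,4], [0,3,6], [0,4,5], [0,5,7], [0,6,8], [0,7,8], [1,3,4], [1,3,8], [1,4,7], [1,5,6], [1,5,7], [1,6,8], [2,3,6], [2,3,8], [2,4,5], [2,4,7], [2,5,6], [2,7,8]

giving chain groups C_0 ≅ Z^9, C_1 ≅ Z^27, C_2 ≅ Z^18.

The boundary map ∂_1: C_1 → C_0 is given by ∂[p,q] = [q] − [p].
This gives a 9×27 integer matrix of rank 8; reducing to Smith normal form yields diagonal entries (1,1,1,1,1,1,1,1).

Boundary ∂_2: C_2 → C_1 sends each 2-simplex [p,q,r] to [q,r] − [p,r] + [p,q]. For instance
  ∂[2,4,7] = [4,7] − [2,7] + [2,4],
  ∂[2,3,8] = [3,8] − [2,8] + [2,3].
As a 27×18 matrix over Z this has rank 18, with invariant factors (1,1,1,1,1,1,1,1,1,1,1,1,1,1,1,1,1,2).

Now H_k = ker ∂_k / im ∂_{k+1}, so:

  H_0: rank C_0 − rank ∂_1 = 9 − 8 = 1, and the invariant factors of ∂_1 are all 1, so H_0 ≅ Z.
  H_1: rank ker ∂_1 − rank ∂_2 = (27 − 8) − 18 = 1, and ∂_2 has invariant factor 2 > 1, so H_1 ≅ Z ⊕ Z/2.
  H_2: rank ker ∂_2 − rank ∂_3 = (18 − 18) − 0 = 0, and there is no ∂_3, so H_2 ≅ 0.

(K is a triangulation of the Klein bottle.)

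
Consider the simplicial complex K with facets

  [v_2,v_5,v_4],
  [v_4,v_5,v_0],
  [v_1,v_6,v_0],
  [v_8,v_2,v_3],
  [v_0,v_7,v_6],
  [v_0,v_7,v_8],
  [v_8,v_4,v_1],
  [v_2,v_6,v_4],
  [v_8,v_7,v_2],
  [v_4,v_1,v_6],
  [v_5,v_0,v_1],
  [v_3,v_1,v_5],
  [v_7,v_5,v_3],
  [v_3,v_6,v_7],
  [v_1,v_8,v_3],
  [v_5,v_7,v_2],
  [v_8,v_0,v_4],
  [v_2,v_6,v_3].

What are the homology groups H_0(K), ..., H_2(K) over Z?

H_0 = Z,  H_1 = Z ⊕ Z/2Z,  H_2 = 0.

Order the vertices as v_0 < v_1 < v_2 < v_3 < v_4 < v_5 < v_6 < v_7 < v_8. Listing each simplex with vertices in this order, K has dimension 2 with simplices:

  0-simplices (9): [v_0], [v_1], [v_2], [v_3], [v_4], [v_5], [v_6], [v_7], [v_8]
  1-simplices (27): (27 of them)
  2-simplices (18): (18 of them)

giving chain groups C_0 ≅ Z^9, C_1 ≅ Z^27, C_2 ≅ Z^18.

The boundary map ∂_1: C_1 → C_0 maps an edge to its endpoints' difference, ∂[p,q] = q − p. For instance
  ∂[v_1,v_5] = [v_5] − [v_1].
The resulting 9×27 matrix has rank 8, and its Smith normal form has invariant factors (1,1,1,1,1,1,1,1).

∂_2: C_2 → C_1 sends each 2-simplex [p,q,r] to [q,r] − [p,r] + [p,q]. For instance
  ∂[v_1,v_4,v_8] = [v_4,v_8] − [v_1,v_8] + [v_1,v_4],
  ∂[v_3,v_5,v_7] = [v_5,v_7] − [v_3,v_7] + [v_3,v_5].
This gives a 27×18 integer matrix of rank 18; reducing to Smith normal form yields diagonal entries (1,1,1,1,1,1,1,1,1,1,1,1,1,1,1,1,1,2).

Computing H_k = (kernel of ∂_k) / (image of ∂_{k+1}):

  H_0: rank C_0 − rank ∂_1 = 9 − 8 = 1, and the invariant factors of ∂_1 are all 1, so H_0 ≅ Z.
  H_1: rank ker ∂_1 − rank ∂_2 = (27 − 8) − 18 = 1, and ∂_2 has invariant factor 2 > 1, so H_1 ≅ Z ⊕ Z/2Z.
  H_2: rank ker ∂_2 − rank ∂_3 = (18 − 18) − 0 = 0, and there is no ∂_3, so H_2 ≅ 0.

As a check, the Euler characteristic is 9 − 27 + 18 = 0, which agrees with 1 − 1 + 0 = 0.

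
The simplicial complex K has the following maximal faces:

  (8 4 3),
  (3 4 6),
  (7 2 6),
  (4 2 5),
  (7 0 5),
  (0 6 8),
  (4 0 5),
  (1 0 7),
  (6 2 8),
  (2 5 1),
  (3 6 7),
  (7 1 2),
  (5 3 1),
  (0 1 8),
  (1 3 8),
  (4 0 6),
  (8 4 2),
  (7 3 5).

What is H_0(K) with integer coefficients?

We work with the vertex ordering 0 < 1 < 2 < 3 < 4 < 5 < 6 < 7 < 8. The simplices of K, each written with vertices in increasing order, are:

  0-simplices (9): [0], [1], [2], [3], [4], [5], [6], [7], [8]
  1-simplices (27): (27 of them)
  2-simplices (18): [0,1,7], [0,1,8], [0,4,5], [0,4,6], [0,5,7], [0,6,8], [1,2,5], [1,2,7], [1,3,5], [1,3,8], [2,4,5], [2,4,8], [2,6,7], [2,6,8], [3,4,6], [3,4,8], [3,5,7], [3,6,7]

so the chain groups are C_0 ≅ Z^9, C_1 ≅ Z^27, C_2 ≅ Z^18.

∂_1: C_1 → C_0 is given by ∂[p,q] = [q] − [p]. For instance
  ∂[6,7] = [7] − [6].
This gives a 9×27 integer matrix of rank 8; reducing to Smith normal form yields diagonal entries (1,1,1,1,1,1,1,1).

Boundary ∂_2: C_2 → C_1 sends each 2-simplex [p,q,r] to [q,r] − [p,r] + [p,q]. For instance
  ∂[0,4,5] = [4,5] − [0,5] + [0,4],
  ∂[1,3,5] = [3,5] − [1,5] + [1,3].
As a 27×18 matrix over Z this has rank 18, with invariant factors (1,1,1,1,1,1,1,1,1,1,1,1,1,1,1,1,1,2).

Reading off H_k = ker ∂_k / im ∂_{k+1}:

  H_0: rank C_0 − rank ∂_1 = 9 − 8 = 1, and the invariant factors of ∂_1 are all 1, so H_0 = Z.

(K is a triangulation of the Klein bottle.)

H_0 = Z.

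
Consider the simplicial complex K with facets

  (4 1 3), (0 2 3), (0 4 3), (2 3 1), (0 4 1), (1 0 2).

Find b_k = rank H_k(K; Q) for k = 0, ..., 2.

b_0 = 1, b_1 = 0, b_2 = 1.

Order the vertices as 0 < 1 < 2 < 3 < 4. Listing each simplex with vertices in this order, K has dimension 2 with simplices:

  0-simplices (5): [0], [1], [2], [3], [4]
  1-simplices (9): [0,1], [0,2], [0,3], [0,4], [1,2], [1,3], [1,4], [2,3], [3,4]
  2-simplices (6): [0,1,2], [0,1,4], [0,2,3], [0,3,4], [1,2,3], [1,3,4]

Hence C_0 ≅ Z^5, C_1 ≅ Z^9, C_2 ≅ Z^6.

Boundary ∂_1: C_1 → C_0 maps an edge to its endpoints' difference, ∂[p,q] = q − p.
The 5×9 boundary matrix has rank 4 and Smith normal form diag(1,1,1,1).

The boundary map ∂_2: C_2 → C_1 sends each 2-simplex [p,q,r] to [q,r] − [p,r] + [p,q]. For instance
  ∂[0,1,4] = [1,4] − [0,4] + [0,1],
  ∂[1,3,4] = [3,4] − [1,4] + [1,3].
As a 9×6 matrix over Z this has rank 5, with invariant factors (1,1,1,1,1).

Now H_k = ker ∂_k / im ∂_{k+1}, so:

  H_0: rank C_0 − rank ∂_1 = 5 − 4 = 1, and the invariant factors of ∂_1 are all 1, so H_0 = Z.
  H_1: rank ker ∂_1 − rank ∂_2 = (9 − 4) − 5 = 0, and the invariant factors of ∂_2 are all 1, so H_1 = 0.
  H_2: rank ker ∂_2 − rank ∂_3 = (6 − 5) − 0 = 1, and there is no ∂_3, so H_2 = Z.

(K is a triangulation of the 2-sphere S^2.)

Hence the Betti numbers are b_0 = 1, b_1 = 0, b_2 = 1.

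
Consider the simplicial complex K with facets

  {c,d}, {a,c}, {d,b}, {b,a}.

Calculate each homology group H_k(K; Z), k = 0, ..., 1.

H_0 ≅ Z,  H_1 ≅ Z.

We work with the vertex ordering a < b < c < d. The simplices of K, each written with vertices in increasing order, are:

  0-simplices (4): a, b, c, d
  1-simplices (4): ab, ac, bd, cd

so the chain groups are C_0 ≅ Z^4, C_1 ≅ Z^4.

The boundary map ∂_1: C_1 → C_0 is given by ∂[p,q] = [q] − [p]. For instance
  ∂cd = d − c.
The 4×4 boundary matrix has rank 3 and Smith normal form diag(1,1,1).

Now H_k = ker ∂_k / im ∂_{k+1}, so:

  H_0: rank C_0 − rank ∂_1 = 4 − 3 = 1, and the invariant factors of ∂_1 are all 1, so H_0 = Z.
  H_1: rank ker ∂_1 − rank ∂_2 = (4 − 3) − 0 = 1, and there is no ∂_2, so H_1 = Z.

As a check, the Euler characteristic is 4 − 4 = 0, which agrees with 1 − 1 = 0.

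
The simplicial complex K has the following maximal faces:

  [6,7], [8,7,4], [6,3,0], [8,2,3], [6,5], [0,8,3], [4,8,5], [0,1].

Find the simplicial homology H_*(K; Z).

Fix the vertex order 0 < 1 < 2 < 3 < 4 < 5 < 6 < 7 < 8 and write every simplex with vertices in increasing order. Then dim K = 2 and the simplices of K are:

  0-simplices (9): [0], [1], [2], [3], [4], [5], [6], [7], [8]
  1-simplices (15): [0,1], [0,3], [0,6], [0,8], [2,3], [2,8], [3,6], [3,8], [4,5], [4,7], [4,8], [5,6], [5,8], [6,7], [7,8]
  2-simplices (5): [0,3,6], [0,3,8], [2,3,8], [4,5,8], [4,7,8]

so the chain groups are C_0 ≅ Z^9, C_1 ≅ Z^15, C_2 ≅ Z^5.

Boundary ∂_1: C_1 → C_0 sends each edge [p,q] (with p < q) to q − p. For instance
  ∂[0,1] = [1] − [0].
This gives a 9×15 integer matrix of rank 8; reducing to Smith normal form yields diagonal entries (1,1,1,1,1,1,1,1).

The boundary map ∂_2: C_2 → C_1 maps a triangle to the signed sum of its edges. For instance
  ∂[0,3,6] = [3,6] − [0,6] + [0,3],
  ∂[4,7,8] = [7,8] − [4,8] + [4,7].
This gives a 15×5 integer matrix of rank 5; reducing to Smith normal form yields diagonal entries (1,1,1,1,1).

From H_k ≅ ker(∂_k) / im(∂_{k+1}) we obtain:

  H_0: rank C_0 − rank ∂_1 = 9 − 8 = 1, and the invariant factors of ∂_1 are all 1, so H_0 ≅ Z.
  H_1: rank ker ∂_1 − rank ∂_2 = (15 − 8) − 5 = 2, and the invariant factors of ∂_2 are all 1, so H_1 ≅ Z^2.
  H_2: rank ker ∂_2 − rank ∂_3 = (5 − 5) − 0 = 0, and there is no ∂_3, so H_2 ≅ 0.

As a check, the Euler characteristic is 9 − 15 + 5 = -1, which agrees with 1 − 2 + 0 = -1.

H_0 ≅ Z,  H_1 ≅ Z^2,  H_2 = 0.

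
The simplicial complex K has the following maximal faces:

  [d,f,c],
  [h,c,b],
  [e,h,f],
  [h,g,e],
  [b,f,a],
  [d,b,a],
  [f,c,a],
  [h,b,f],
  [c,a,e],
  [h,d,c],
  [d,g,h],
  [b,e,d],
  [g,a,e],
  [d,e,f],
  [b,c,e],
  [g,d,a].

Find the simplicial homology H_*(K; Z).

H_0 = Z,  H_1 = Z^2,  H_2 = Z.

Take the total order a < b < c < d < e < f < g < h on the vertex set. Then K (dimension 2) consists of the simplices:

  0-simplices (8): a, b, c, d, e, f, g, h
  1-simplices (24): ab, ac, ad, ae, af, ag, bc, bd, be, bf, bh, cd, ce, cf, ch, de, df, dg, dh, ef, eg, eh, fh, gh
  2-simplices (16): abd, abf, ace, acf, adg, aeg, bce, bch, bde, bfh, cdf, cdh, def, dgh, efh, egh

so the chain groups are C_0 ≅ Z^8, C_1 ≅ Z^24, C_2 ≅ Z^16.

Boundary ∂_1: C_1 → C_0 sends each edge [p,q] (with p < q) to q − p. For instance
  ∂be = e − b.
The 8×24 boundary matrix has rank 7 and Smith normal form diag(1,1,1,1,1,1,1).

∂_2: C_2 → C_1 acts by ∂[p,q,r] = [q,r] − [p,r] + [p,q]. For instance
  ∂egh = gh − eh + eg,
  ∂bch = ch − bh + bc.
This gives a 24×16 integer matrix of rank 15; reducing to Smith normal form yields diagonal entries (1,1,1,1,1,1,1,1,1,1,1,1,1,1,1).

Now H_k = ker ∂_k / im ∂_{k+1}, so:

  H_0: rank C_0 − rank ∂_1 = 8 − 7 = 1, and the invariant factors of ∂_1 are all 1, so H_0 = Z.
  H_1: rank ker ∂_1 − rank ∂_2 = (24 − 7) − 15 = 2, and the invariant factors of ∂_2 are all 1, so H_1 = Z^2.
  H_2: rank ker ∂_2 − rank ∂_3 = (16 − 15) − 0 = 1, and there is no ∂_3, so H_2 = Z.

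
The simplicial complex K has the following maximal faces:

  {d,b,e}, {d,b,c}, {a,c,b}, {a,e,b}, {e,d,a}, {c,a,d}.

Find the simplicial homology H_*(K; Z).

We work with the vertex ordering a < b < c < d < e. The simplices of K, each written with vertices in increasing order, are:

  0-simplices (5): a, b, c, d, e
  1-simplices (9): ab, ac, ad, ae, bc, bd, be, cd, de
  2-simplices (6): abc, abe, acd, ade, bcd, bde

so the chain groups are C_0 ≅ Z^5, C_1 ≅ Z^9, C_2 ≅ Z^6.

The boundary map ∂_1: C_1 → C_0 maps an edge to its endpoints' difference, ∂[p,q] = q − p. For instance
  ∂cd = d − c.
The resulting 5×9 matrix has rank 4, and its Smith normal form has invariant factors (1,1,1,1).

Boundary ∂_2: C_2 → C_1 maps a triangle to the signed sum of its edges. For instance
  ∂ade = de − ae + ad,
  ∂bde = de − be + bd.
As a 9×6 matrix over Z this has rank 5, with invariant factors (1,1,1,1,1).

Now H_k = ker ∂_k / im ∂_{k+1}, so:

  H_0: rank C_0 − rank ∂_1 = 5 − 4 = 1, and the invariant factors of ∂_1 are all 1, so H_0 = Z.
  H_1: rank ker ∂_1 − rank ∂_2 = (9 − 4) − 5 = 0, and the invariant factors of ∂_2 are all 1, so H_1 = 0.
  H_2: rank ker ∂_2 − rank ∂_3 = (6 − 5) − 0 = 1, and there is no ∂_3, so H_2 = Z.

As a check, the Euler characteristic is 5 − 9 + 6 = 2, which agrees with 1 − 0 + 1 = 2.

H_0 = Z,  H_1 = 0,  H_2 = Z.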